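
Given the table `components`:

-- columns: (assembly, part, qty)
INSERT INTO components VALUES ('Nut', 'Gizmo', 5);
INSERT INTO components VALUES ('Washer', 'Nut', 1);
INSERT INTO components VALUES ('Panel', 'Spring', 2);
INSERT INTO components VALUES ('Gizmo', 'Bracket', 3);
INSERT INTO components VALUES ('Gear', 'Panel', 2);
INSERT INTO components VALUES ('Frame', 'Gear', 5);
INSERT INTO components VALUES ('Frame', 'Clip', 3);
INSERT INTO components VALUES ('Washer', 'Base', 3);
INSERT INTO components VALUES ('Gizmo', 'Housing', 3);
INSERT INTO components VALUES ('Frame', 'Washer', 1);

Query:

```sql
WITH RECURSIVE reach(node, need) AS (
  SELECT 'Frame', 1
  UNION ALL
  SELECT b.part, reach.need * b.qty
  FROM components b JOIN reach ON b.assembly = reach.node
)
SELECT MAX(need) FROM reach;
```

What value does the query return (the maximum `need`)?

Base: (Frame, need=1).
Iteration 1: components of {Frame} -> Clip = 1*3 = 3, Gear = 1*5 = 5, Washer = 1*1 = 1.
Iteration 2: components of {Clip,Gear,Washer} -> Base = 1*3 = 3, Nut = 1*1 = 1, Panel = 5*2 = 10.
Iteration 3: components of {Base,Nut,Panel} -> Gizmo = 1*5 = 5, Spring = 10*2 = 20.
Iteration 4: components of {Gizmo,Spring} -> Bracket = 5*3 = 15, Housing = 5*3 = 15.
Iteration 5: no further components; recursion stops.
need values: 1, 1, 5, 3, 1, 3, 10, 5, 20, 15, 15; the maximum is 20.

20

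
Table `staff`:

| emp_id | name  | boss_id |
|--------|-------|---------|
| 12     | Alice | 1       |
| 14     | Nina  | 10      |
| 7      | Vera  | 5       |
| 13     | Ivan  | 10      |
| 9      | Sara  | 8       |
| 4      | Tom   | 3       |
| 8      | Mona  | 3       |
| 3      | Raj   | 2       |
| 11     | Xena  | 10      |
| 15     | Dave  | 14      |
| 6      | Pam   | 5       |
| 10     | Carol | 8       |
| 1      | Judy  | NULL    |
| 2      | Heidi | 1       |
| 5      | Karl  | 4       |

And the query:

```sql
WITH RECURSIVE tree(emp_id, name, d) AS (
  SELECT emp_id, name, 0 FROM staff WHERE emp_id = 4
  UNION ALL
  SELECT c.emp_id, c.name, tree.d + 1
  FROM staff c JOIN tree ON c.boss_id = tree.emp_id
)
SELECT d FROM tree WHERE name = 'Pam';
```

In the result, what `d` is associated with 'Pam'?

Base: emp_id=4 (Tom) at d 0.
Iteration 1: rows with boss_id in {4} -> Karl (id 5, d 1).
Iteration 2: rows with boss_id in {5} -> Pam (id 6, d 2), Vera (id 7, d 2).
Iteration 3: no rows with boss_id in {6,7}; recursion stops.

2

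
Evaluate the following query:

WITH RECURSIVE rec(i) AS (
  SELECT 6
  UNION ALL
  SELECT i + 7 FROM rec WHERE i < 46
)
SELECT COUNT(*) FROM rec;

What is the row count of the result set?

Base: i=6.
Iteration 1: 6 < 46 holds -> i = 6 + 7 = 13.
Iteration 2: 13 < 46 holds -> i = 13 + 7 = 20.
Iteration 3: 20 < 46 holds -> i = 20 + 7 = 27.
Iteration 4: 27 < 46 holds -> i = 27 + 7 = 34.
Iteration 5: 34 < 46 holds -> i = 34 + 7 = 41.
Iteration 6: 41 < 46 holds -> i = 41 + 7 = 48.
Iteration 7: 48 < 46 fails; recursion stops.
Total rows emitted: 7.

7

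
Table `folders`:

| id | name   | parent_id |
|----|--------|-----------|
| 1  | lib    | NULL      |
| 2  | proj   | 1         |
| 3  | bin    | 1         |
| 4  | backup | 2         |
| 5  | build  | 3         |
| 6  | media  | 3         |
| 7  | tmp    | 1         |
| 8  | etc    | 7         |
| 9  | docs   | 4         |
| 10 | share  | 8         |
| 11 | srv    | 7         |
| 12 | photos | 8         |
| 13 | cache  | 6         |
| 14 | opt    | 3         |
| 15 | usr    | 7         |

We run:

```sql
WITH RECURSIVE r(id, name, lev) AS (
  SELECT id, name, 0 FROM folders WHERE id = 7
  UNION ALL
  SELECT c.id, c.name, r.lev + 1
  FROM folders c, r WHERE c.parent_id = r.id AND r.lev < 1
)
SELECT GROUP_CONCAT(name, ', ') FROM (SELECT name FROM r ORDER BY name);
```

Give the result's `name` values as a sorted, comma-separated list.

etc, srv, tmp, usr

Base: id=7 (tmp) at lev 0.
Iteration 1: rows with parent_id in {7} -> etc (id 8, lev 1), srv (id 11, lev 1), usr (id 15, lev 1).
Iteration 2: lev < 1 fails for all current rows; recursion stops.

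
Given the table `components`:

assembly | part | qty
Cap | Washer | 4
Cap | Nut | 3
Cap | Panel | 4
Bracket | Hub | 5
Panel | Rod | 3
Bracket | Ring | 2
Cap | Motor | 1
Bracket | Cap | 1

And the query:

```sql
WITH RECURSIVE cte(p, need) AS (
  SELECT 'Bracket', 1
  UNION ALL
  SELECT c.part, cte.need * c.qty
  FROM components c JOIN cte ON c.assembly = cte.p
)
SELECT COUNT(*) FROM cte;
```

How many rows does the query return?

9

Base: (Bracket, need=1).
Iteration 1: components of {Bracket} -> Cap = 1*1 = 1, Hub = 1*5 = 5, Ring = 1*2 = 2.
Iteration 2: components of {Cap,Hub,Ring} -> Motor = 1*1 = 1, Nut = 1*3 = 3, Panel = 1*4 = 4, Washer = 1*4 = 4.
Iteration 3: components of {Motor,Nut,Panel,Washer} -> Rod = 4*3 = 12.
Iteration 4: no further components; recursion stops.
Total rows emitted: 9.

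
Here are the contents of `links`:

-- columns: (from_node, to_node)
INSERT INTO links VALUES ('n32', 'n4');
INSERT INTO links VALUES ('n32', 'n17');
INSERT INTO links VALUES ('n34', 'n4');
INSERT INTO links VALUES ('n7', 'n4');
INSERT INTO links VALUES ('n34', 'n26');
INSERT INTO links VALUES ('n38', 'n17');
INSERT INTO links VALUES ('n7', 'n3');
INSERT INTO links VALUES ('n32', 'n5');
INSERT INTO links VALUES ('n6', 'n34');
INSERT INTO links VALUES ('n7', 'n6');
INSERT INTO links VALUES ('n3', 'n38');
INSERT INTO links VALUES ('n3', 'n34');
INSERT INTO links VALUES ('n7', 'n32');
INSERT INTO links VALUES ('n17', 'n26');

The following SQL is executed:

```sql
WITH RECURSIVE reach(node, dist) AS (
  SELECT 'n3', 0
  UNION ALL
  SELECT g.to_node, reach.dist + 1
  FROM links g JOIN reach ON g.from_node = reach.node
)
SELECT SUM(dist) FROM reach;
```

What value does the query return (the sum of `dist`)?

11

Base: (n3, dist=0).
Iteration 1: edges from {n3} -> (n34, dist=1), (n38, dist=1).
Iteration 2: edges from {n34,n38} -> (n17, dist=2), (n26, dist=2), (n4, dist=2).
Iteration 3: edges from {n17,n26,n4} -> (n26, dist=3).
Iteration 4: no outgoing edges from {n26}; recursion stops.
SUM(dist) = 0 + 1 + 1 + 2 + 2 + 2 + 3 = 11.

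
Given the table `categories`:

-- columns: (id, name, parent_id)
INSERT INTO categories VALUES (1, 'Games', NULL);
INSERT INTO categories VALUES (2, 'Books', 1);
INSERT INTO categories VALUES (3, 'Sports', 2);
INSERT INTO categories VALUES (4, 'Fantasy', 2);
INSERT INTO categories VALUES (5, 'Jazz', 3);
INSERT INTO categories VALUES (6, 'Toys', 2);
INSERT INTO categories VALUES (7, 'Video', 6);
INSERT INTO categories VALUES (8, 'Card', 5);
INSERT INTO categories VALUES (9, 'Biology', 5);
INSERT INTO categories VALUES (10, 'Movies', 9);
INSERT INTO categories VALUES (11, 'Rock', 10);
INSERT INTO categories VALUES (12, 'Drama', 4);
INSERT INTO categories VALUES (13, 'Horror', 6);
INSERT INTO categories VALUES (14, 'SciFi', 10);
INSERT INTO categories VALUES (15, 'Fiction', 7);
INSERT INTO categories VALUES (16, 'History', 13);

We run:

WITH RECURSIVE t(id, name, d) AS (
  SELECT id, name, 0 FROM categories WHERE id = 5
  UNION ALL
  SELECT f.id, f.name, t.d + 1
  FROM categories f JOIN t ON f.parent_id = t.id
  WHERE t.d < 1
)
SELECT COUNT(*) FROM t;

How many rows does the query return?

Base: id=5 (Jazz) at d 0.
Iteration 1: rows with parent_id in {5} -> Card (id 8, d 1), Biology (id 9, d 1).
Iteration 2: d < 1 fails for all current rows; recursion stops.
Total rows emitted: 3.

3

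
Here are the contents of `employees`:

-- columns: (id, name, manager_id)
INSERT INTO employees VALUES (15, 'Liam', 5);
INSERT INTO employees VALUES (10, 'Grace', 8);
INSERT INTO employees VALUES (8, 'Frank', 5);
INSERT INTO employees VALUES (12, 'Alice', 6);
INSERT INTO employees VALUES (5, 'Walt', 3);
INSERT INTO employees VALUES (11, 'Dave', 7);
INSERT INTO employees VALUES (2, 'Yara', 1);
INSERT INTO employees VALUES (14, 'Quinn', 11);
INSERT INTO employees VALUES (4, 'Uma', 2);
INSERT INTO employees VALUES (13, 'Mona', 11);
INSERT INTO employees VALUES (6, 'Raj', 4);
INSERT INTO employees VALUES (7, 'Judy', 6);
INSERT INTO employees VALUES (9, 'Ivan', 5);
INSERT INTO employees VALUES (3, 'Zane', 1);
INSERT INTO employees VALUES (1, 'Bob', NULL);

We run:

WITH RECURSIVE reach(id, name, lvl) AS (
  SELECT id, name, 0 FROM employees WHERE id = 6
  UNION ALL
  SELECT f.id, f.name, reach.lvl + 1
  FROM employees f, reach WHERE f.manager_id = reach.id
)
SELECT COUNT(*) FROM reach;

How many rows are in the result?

Base: id=6 (Raj) at lvl 0.
Iteration 1: rows with manager_id in {6} -> Judy (id 7, lvl 1), Alice (id 12, lvl 1).
Iteration 2: rows with manager_id in {7,12} -> Dave (id 11, lvl 2).
Iteration 3: rows with manager_id in {11} -> Mona (id 13, lvl 3), Quinn (id 14, lvl 3).
Iteration 4: no rows with manager_id in {13,14}; recursion stops.
Total rows emitted: 6.

6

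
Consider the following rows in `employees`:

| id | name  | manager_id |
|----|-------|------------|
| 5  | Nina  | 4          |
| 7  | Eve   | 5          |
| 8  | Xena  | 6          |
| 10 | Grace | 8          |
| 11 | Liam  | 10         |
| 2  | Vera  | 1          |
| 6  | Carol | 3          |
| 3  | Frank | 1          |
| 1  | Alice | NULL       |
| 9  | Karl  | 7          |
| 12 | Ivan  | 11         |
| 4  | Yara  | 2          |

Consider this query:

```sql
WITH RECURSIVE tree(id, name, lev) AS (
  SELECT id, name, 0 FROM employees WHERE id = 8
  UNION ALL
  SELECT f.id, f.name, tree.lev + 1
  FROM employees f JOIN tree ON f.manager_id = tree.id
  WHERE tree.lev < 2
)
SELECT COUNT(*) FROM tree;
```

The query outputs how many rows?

3

Base: id=8 (Xena) at lev 0.
Iteration 1: rows with manager_id in {8} -> Grace (id 10, lev 1).
Iteration 2: rows with manager_id in {10} -> Liam (id 11, lev 2).
Iteration 3: lev < 2 fails for all current rows; recursion stops.
Total rows emitted: 3.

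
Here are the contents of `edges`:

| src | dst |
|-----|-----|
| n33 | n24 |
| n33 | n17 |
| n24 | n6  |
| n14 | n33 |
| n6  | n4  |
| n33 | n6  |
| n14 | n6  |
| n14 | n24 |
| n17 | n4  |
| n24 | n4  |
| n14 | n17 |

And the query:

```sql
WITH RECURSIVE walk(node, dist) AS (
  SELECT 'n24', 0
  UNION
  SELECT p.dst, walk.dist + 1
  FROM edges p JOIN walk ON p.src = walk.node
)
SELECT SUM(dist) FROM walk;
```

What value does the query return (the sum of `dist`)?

Base: (n24, dist=0).
Iteration 1: edges from {n24} -> (n4, dist=1), (n6, dist=1).
Iteration 2: edges from {n4,n6} -> (n4, dist=2).
Iteration 3: no outgoing edges from {n4}; recursion stops.
SUM(dist) = 0 + 1 + 1 + 2 = 4.

4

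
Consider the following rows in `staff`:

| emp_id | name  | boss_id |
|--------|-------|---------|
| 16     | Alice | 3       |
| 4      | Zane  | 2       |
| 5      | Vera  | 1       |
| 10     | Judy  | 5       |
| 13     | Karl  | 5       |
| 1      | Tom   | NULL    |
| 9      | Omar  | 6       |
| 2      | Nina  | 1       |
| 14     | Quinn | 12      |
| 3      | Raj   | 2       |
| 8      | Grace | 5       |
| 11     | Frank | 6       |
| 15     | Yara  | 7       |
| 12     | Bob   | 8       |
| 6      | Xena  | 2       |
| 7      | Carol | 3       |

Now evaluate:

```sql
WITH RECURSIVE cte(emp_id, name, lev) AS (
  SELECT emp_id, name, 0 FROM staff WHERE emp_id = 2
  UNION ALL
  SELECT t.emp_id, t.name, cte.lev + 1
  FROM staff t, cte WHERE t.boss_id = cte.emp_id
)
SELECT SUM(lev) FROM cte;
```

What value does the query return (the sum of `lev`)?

14

Base: emp_id=2 (Nina) at lev 0.
Iteration 1: rows with boss_id in {2} -> Raj (id 3, lev 1), Zane (id 4, lev 1), Xena (id 6, lev 1).
Iteration 2: rows with boss_id in {3,4,6} -> Carol (id 7, lev 2), Omar (id 9, lev 2), Frank (id 11, lev 2), Alice (id 16, lev 2).
Iteration 3: rows with boss_id in {7,9,11,16} -> Yara (id 15, lev 3).
Iteration 4: no rows with boss_id in {15}; recursion stops.
SUM(lev) = 0 + 1 + 1 + 1 + 2 + 2 + 2 + 2 + 3 = 14.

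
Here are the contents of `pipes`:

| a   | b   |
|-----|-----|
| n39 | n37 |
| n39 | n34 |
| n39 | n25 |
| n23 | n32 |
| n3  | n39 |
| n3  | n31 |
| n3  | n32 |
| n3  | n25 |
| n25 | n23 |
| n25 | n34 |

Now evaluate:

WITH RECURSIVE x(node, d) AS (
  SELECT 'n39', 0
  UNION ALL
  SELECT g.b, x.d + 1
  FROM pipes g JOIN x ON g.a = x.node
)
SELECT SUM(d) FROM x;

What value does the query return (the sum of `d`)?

10

Base: (n39, d=0).
Iteration 1: edges from {n39} -> (n25, d=1), (n34, d=1), (n37, d=1).
Iteration 2: edges from {n25,n34,n37} -> (n23, d=2), (n34, d=2).
Iteration 3: edges from {n23,n34} -> (n32, d=3).
Iteration 4: no outgoing edges from {n32}; recursion stops.
SUM(d) = 0 + 1 + 1 + 1 + 2 + 2 + 3 = 10.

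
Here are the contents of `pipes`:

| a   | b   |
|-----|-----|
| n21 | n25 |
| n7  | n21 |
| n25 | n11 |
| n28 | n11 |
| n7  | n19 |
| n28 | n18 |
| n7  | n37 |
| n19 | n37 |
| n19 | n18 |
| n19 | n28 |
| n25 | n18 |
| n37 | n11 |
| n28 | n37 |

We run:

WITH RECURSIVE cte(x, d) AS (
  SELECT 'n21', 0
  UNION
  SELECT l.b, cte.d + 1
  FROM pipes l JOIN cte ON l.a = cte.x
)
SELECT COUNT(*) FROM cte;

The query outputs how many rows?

Base: (n21, d=0).
Iteration 1: edges from {n21} -> (n25, d=1).
Iteration 2: edges from {n25} -> (n11, d=2), (n18, d=2).
Iteration 3: no outgoing edges from {n11,n18}; recursion stops.
Total rows emitted: 4.

4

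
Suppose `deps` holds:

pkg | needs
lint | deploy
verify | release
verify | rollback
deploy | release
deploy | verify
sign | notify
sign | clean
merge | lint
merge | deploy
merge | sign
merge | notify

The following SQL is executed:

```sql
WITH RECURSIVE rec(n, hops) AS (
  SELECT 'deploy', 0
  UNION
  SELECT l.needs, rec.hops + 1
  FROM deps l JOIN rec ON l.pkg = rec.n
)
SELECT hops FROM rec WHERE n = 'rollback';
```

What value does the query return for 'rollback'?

Base: (deploy, hops=0).
Iteration 1: edges from {deploy} -> (release, hops=1), (verify, hops=1).
Iteration 2: edges from {release,verify} -> (release, hops=2), (rollback, hops=2).
Iteration 3: no outgoing edges from {release,rollback}; recursion stops.

2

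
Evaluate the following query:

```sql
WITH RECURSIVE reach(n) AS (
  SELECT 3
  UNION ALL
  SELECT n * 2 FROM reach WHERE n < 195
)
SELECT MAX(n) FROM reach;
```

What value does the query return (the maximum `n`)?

384

Base: n=3.
Iteration 1: 3 < 195 holds -> n = 3 * 2 = 6.
Iteration 2: 6 < 195 holds -> n = 6 * 2 = 12.
Iteration 3: 12 < 195 holds -> n = 12 * 2 = 24.
Iteration 4: 24 < 195 holds -> n = 24 * 2 = 48.
Iteration 5: 48 < 195 holds -> n = 48 * 2 = 96.
Iteration 6: 96 < 195 holds -> n = 96 * 2 = 192.
Iteration 7: 192 < 195 holds -> n = 192 * 2 = 384.
Iteration 8: 384 < 195 fails; recursion stops.
n values: 3, 6, 12, 24, 48, 96, 192, 384; the maximum is 384.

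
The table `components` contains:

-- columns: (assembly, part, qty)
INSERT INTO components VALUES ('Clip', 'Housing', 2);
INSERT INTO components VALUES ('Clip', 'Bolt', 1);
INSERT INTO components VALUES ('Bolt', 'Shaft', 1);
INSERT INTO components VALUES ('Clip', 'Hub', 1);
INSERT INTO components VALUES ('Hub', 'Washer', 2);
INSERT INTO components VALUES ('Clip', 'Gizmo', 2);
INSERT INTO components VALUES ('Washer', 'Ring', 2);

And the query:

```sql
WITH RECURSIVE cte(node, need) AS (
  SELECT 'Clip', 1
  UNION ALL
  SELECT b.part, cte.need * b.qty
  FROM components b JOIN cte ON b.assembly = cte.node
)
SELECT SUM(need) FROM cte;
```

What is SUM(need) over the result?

Base: (Clip, need=1).
Iteration 1: components of {Clip} -> Bolt = 1*1 = 1, Gizmo = 1*2 = 2, Housing = 1*2 = 2, Hub = 1*1 = 1.
Iteration 2: components of {Bolt,Gizmo,Housing,Hub} -> Shaft = 1*1 = 1, Washer = 1*2 = 2.
Iteration 3: components of {Shaft,Washer} -> Ring = 2*2 = 4.
Iteration 4: no further components; recursion stops.
SUM(need) = 1 + 2 + 1 + 1 + 2 + 1 + 2 + 4 = 14.

14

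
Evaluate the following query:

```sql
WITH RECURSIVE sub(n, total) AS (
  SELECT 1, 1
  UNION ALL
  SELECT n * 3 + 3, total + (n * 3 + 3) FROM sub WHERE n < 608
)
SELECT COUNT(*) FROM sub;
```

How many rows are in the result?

Base: n=1, total=1.
Iteration 1: 1 < 608 holds -> n = 1 * 3 + 3 = 6, total = 1 + 6 = 7.
Iteration 2: 6 < 608 holds -> n = 6 * 3 + 3 = 21, total = 7 + 21 = 28.
Iteration 3: 21 < 608 holds -> n = 21 * 3 + 3 = 66, total = 28 + 66 = 94.
Iteration 4: 66 < 608 holds -> n = 66 * 3 + 3 = 201, total = 94 + 201 = 295.
Iteration 5: 201 < 608 holds -> n = 201 * 3 + 3 = 606, total = 295 + 606 = 901.
Iteration 6: 606 < 608 holds -> n = 606 * 3 + 3 = 1821, total = 901 + 1821 = 2722.
Iteration 7: 1821 < 608 fails; recursion stops.
Total rows emitted: 7.

7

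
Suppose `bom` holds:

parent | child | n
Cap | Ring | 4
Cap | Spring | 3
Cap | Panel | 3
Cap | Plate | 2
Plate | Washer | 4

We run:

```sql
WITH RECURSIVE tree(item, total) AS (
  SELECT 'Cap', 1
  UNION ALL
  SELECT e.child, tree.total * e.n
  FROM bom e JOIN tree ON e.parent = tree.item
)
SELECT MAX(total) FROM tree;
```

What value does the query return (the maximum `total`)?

8

Base: (Cap, total=1).
Iteration 1: components of {Cap} -> Panel = 1*3 = 3, Plate = 1*2 = 2, Ring = 1*4 = 4, Spring = 1*3 = 3.
Iteration 2: components of {Panel,Plate,Ring,Spring} -> Washer = 2*4 = 8.
Iteration 3: no further components; recursion stops.
total values: 1, 4, 3, 3, 2, 8; the maximum is 8.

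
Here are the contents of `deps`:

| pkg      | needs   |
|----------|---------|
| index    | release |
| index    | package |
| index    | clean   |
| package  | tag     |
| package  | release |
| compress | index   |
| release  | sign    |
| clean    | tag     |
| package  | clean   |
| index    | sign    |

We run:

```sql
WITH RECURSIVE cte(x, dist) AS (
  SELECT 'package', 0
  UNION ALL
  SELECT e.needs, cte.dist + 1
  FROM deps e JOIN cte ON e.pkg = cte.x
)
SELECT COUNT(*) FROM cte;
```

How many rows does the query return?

6

Base: (package, dist=0).
Iteration 1: edges from {package} -> (clean, dist=1), (release, dist=1), (tag, dist=1).
Iteration 2: edges from {clean,release,tag} -> (sign, dist=2), (tag, dist=2).
Iteration 3: no outgoing edges from {sign,tag}; recursion stops.
Total rows emitted: 6.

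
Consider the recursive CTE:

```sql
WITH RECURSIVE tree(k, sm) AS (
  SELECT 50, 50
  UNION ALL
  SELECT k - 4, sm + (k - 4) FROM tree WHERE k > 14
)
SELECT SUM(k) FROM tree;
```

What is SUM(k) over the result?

320

Base: k=50, sm=50.
Iteration 1: 50 > 14 holds -> k = 50 - 4 = 46, sm = 50 + 46 = 96.
Iteration 2: 46 > 14 holds -> k = 46 - 4 = 42, sm = 96 + 42 = 138.
Iteration 3: 42 > 14 holds -> k = 42 - 4 = 38, sm = 138 + 38 = 176.
Iteration 4: 38 > 14 holds -> k = 38 - 4 = 34, sm = 176 + 34 = 210.
Iteration 5: 34 > 14 holds -> k = 34 - 4 = 30, sm = 210 + 30 = 240.
Iteration 6: 30 > 14 holds -> k = 30 - 4 = 26, sm = 240 + 26 = 266.
Iteration 7: 26 > 14 holds -> k = 26 - 4 = 22, sm = 266 + 22 = 288.
Iteration 8: 22 > 14 holds -> k = 22 - 4 = 18, sm = 288 + 18 = 306.
Iteration 9: 18 > 14 holds -> k = 18 - 4 = 14, sm = 306 + 14 = 320.
Iteration 10: 14 > 14 fails; recursion stops.
SUM(k) = 50 + 46 + 42 + 38 + 34 + 30 + 26 + 22 + 18 + 14 = 320.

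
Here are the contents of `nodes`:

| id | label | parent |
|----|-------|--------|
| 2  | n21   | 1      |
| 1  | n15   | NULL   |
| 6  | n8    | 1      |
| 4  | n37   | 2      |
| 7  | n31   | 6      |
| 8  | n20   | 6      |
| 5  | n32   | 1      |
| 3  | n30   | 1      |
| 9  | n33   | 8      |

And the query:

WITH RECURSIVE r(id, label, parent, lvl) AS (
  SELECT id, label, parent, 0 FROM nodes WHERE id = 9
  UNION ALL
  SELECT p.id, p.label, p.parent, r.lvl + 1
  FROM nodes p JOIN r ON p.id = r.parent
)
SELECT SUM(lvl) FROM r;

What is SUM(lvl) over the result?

Base: id=9 (n33), parent=8, lvl 0.
Iteration 1: join on id=8 -> n20 (id 8, parent=6, lvl 1).
Iteration 2: join on id=6 -> n8 (id 6, parent=1, lvl 2).
Iteration 3: join on id=1 -> n15 (id 1, parent=NULL, lvl 3).
Iteration 4: parent is NULL; no match; recursion stops.
SUM(lvl) = 0 + 1 + 2 + 3 = 6.

6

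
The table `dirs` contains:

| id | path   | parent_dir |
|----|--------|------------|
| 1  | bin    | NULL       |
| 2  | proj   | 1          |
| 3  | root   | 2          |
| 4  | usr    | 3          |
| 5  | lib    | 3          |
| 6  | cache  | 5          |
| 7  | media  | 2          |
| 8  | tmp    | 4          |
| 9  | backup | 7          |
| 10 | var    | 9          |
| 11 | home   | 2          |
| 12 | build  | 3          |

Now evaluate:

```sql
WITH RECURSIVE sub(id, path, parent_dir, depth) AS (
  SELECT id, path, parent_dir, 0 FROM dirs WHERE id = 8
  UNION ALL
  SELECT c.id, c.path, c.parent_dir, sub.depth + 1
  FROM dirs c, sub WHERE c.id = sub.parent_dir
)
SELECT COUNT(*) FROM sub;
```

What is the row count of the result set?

5

Base: id=8 (tmp), parent_dir=4, depth 0.
Iteration 1: join on id=4 -> usr (id 4, parent_dir=3, depth 1).
Iteration 2: join on id=3 -> root (id 3, parent_dir=2, depth 2).
Iteration 3: join on id=2 -> proj (id 2, parent_dir=1, depth 3).
Iteration 4: join on id=1 -> bin (id 1, parent_dir=NULL, depth 4).
Iteration 5: parent_dir is NULL; no match; recursion stops.
Total rows emitted: 5.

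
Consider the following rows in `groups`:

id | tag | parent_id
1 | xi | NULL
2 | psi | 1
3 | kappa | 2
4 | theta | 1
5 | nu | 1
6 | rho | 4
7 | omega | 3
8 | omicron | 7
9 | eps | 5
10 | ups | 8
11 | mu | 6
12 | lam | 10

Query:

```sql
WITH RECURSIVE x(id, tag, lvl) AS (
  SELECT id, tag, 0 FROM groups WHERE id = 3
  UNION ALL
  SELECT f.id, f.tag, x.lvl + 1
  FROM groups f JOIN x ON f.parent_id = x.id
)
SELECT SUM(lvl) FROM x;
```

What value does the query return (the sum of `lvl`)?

Base: id=3 (kappa) at lvl 0.
Iteration 1: rows with parent_id in {3} -> omega (id 7, lvl 1).
Iteration 2: rows with parent_id in {7} -> omicron (id 8, lvl 2).
Iteration 3: rows with parent_id in {8} -> ups (id 10, lvl 3).
Iteration 4: rows with parent_id in {10} -> lam (id 12, lvl 4).
Iteration 5: no rows with parent_id in {12}; recursion stops.
SUM(lvl) = 0 + 1 + 2 + 3 + 4 = 10.

10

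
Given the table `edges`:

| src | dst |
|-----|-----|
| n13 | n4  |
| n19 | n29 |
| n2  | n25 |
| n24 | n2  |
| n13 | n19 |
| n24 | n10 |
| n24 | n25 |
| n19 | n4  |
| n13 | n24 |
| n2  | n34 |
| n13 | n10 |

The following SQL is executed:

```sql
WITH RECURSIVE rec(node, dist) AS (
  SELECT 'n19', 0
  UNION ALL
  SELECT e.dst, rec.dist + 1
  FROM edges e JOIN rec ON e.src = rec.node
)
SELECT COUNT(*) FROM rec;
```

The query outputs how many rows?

3

Base: (n19, dist=0).
Iteration 1: edges from {n19} -> (n29, dist=1), (n4, dist=1).
Iteration 2: no outgoing edges from {n29,n4}; recursion stops.
Total rows emitted: 3.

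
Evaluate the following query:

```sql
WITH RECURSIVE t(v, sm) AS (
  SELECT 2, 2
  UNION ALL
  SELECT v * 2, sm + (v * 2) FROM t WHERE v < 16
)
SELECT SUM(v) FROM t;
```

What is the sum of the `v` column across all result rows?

Base: v=2, sm=2.
Iteration 1: 2 < 16 holds -> v = 2 * 2 = 4, sm = 2 + 4 = 6.
Iteration 2: 4 < 16 holds -> v = 4 * 2 = 8, sm = 6 + 8 = 14.
Iteration 3: 8 < 16 holds -> v = 8 * 2 = 16, sm = 14 + 16 = 30.
Iteration 4: 16 < 16 fails; recursion stops.
SUM(v) = 2 + 4 + 8 + 16 = 30.

30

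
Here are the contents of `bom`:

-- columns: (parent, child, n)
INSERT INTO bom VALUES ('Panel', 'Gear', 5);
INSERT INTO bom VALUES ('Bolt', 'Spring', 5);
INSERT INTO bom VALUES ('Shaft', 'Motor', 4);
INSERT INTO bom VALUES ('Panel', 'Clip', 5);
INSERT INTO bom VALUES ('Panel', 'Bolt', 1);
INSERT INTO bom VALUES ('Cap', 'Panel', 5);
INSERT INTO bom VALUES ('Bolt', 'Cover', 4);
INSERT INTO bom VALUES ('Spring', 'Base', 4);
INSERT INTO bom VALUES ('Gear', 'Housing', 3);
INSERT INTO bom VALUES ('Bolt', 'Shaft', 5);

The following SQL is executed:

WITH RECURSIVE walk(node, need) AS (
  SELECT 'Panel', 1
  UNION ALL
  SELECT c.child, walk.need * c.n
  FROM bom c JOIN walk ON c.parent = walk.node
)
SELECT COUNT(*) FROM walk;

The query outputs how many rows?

10

Base: (Panel, need=1).
Iteration 1: components of {Panel} -> Bolt = 1*1 = 1, Clip = 1*5 = 5, Gear = 1*5 = 5.
Iteration 2: components of {Bolt,Clip,Gear} -> Cover = 1*4 = 4, Housing = 5*3 = 15, Shaft = 1*5 = 5, Spring = 1*5 = 5.
Iteration 3: components of {Cover,Housing,Shaft,Spring} -> Base = 5*4 = 20, Motor = 5*4 = 20.
Iteration 4: no further components; recursion stops.
Total rows emitted: 10.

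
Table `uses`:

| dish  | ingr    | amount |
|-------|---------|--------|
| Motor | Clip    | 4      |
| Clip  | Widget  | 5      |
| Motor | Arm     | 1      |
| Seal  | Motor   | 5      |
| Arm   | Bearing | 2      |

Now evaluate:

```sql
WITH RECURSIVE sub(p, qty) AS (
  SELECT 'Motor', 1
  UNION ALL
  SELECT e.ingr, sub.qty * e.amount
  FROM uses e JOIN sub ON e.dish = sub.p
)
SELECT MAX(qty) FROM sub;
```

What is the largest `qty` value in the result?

Base: (Motor, qty=1).
Iteration 1: components of {Motor} -> Arm = 1*1 = 1, Clip = 1*4 = 4.
Iteration 2: components of {Arm,Clip} -> Bearing = 1*2 = 2, Widget = 4*5 = 20.
Iteration 3: no further components; recursion stops.
qty values: 1, 1, 4, 2, 20; the maximum is 20.

20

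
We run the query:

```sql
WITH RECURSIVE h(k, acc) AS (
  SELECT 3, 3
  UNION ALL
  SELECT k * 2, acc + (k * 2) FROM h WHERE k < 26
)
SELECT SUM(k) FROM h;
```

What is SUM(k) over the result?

Base: k=3, acc=3.
Iteration 1: 3 < 26 holds -> k = 3 * 2 = 6, acc = 3 + 6 = 9.
Iteration 2: 6 < 26 holds -> k = 6 * 2 = 12, acc = 9 + 12 = 21.
Iteration 3: 12 < 26 holds -> k = 12 * 2 = 24, acc = 21 + 24 = 45.
Iteration 4: 24 < 26 holds -> k = 24 * 2 = 48, acc = 45 + 48 = 93.
Iteration 5: 48 < 26 fails; recursion stops.
SUM(k) = 3 + 6 + 12 + 24 + 48 = 93.

93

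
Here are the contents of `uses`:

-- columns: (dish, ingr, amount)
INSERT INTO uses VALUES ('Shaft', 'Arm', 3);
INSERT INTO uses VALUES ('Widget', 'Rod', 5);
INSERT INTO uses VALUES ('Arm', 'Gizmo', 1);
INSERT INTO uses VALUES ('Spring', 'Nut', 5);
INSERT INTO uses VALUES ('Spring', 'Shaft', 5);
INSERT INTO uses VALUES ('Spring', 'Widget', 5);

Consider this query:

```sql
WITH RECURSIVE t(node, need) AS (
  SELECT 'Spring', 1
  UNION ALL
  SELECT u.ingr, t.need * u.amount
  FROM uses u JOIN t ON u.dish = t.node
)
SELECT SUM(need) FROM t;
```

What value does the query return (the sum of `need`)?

Base: (Spring, need=1).
Iteration 1: components of {Spring} -> Nut = 1*5 = 5, Shaft = 1*5 = 5, Widget = 1*5 = 5.
Iteration 2: components of {Nut,Shaft,Widget} -> Arm = 5*3 = 15, Rod = 5*5 = 25.
Iteration 3: components of {Arm,Rod} -> Gizmo = 15*1 = 15.
Iteration 4: no further components; recursion stops.
SUM(need) = 1 + 5 + 5 + 5 + 25 + 15 + 15 = 71.

71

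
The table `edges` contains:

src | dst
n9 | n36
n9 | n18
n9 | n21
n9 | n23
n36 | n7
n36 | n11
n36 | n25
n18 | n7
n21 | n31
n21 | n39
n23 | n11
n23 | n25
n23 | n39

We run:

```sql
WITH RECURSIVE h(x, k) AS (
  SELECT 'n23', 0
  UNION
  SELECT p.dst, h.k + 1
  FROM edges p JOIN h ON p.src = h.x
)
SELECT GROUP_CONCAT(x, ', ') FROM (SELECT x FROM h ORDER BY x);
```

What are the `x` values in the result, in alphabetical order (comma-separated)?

Base: (n23, k=0).
Iteration 1: edges from {n23} -> (n11, k=1), (n25, k=1), (n39, k=1).
Iteration 2: no outgoing edges from {n11,n25,n39}; recursion stops.

n11, n23, n25, n39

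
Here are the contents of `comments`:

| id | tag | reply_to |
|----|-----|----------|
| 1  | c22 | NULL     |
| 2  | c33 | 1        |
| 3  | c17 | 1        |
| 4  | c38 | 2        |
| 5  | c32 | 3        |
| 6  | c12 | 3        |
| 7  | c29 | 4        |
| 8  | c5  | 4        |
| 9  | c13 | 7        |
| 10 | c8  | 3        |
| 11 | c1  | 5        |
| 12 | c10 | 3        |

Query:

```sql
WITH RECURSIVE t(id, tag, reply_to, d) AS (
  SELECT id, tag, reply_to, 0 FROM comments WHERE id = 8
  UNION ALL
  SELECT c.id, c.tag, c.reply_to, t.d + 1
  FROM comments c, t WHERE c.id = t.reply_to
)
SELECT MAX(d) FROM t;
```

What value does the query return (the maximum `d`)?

3

Base: id=8 (c5), reply_to=4, d 0.
Iteration 1: join on id=4 -> c38 (id 4, reply_to=2, d 1).
Iteration 2: join on id=2 -> c33 (id 2, reply_to=1, d 2).
Iteration 3: join on id=1 -> c22 (id 1, reply_to=NULL, d 3).
Iteration 4: reply_to is NULL; no match; recursion stops.
d values: 0, 1, 2, 3; the maximum is 3.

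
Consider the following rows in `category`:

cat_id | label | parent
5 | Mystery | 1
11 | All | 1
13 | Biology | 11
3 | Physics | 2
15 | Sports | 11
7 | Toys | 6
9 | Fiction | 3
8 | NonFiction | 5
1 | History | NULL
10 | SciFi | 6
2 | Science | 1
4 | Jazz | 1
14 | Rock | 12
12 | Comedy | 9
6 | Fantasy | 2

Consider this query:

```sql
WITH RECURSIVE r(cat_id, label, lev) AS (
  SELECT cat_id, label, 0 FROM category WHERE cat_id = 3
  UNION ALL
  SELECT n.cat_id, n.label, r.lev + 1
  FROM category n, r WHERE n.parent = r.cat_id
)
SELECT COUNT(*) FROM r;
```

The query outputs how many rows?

4

Base: cat_id=3 (Physics) at lev 0.
Iteration 1: rows with parent in {3} -> Fiction (id 9, lev 1).
Iteration 2: rows with parent in {9} -> Comedy (id 12, lev 2).
Iteration 3: rows with parent in {12} -> Rock (id 14, lev 3).
Iteration 4: no rows with parent in {14}; recursion stops.
Total rows emitted: 4.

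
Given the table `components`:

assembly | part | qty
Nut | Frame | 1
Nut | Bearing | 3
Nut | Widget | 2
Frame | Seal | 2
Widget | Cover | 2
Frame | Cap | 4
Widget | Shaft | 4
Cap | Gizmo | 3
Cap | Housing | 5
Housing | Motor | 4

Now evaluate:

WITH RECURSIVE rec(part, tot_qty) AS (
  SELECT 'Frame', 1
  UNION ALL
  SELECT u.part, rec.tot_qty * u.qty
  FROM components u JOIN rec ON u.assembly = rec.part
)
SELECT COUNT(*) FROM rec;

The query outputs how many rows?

6

Base: (Frame, tot_qty=1).
Iteration 1: components of {Frame} -> Cap = 1*4 = 4, Seal = 1*2 = 2.
Iteration 2: components of {Cap,Seal} -> Gizmo = 4*3 = 12, Housing = 4*5 = 20.
Iteration 3: components of {Gizmo,Housing} -> Motor = 20*4 = 80.
Iteration 4: no further components; recursion stops.
Total rows emitted: 6.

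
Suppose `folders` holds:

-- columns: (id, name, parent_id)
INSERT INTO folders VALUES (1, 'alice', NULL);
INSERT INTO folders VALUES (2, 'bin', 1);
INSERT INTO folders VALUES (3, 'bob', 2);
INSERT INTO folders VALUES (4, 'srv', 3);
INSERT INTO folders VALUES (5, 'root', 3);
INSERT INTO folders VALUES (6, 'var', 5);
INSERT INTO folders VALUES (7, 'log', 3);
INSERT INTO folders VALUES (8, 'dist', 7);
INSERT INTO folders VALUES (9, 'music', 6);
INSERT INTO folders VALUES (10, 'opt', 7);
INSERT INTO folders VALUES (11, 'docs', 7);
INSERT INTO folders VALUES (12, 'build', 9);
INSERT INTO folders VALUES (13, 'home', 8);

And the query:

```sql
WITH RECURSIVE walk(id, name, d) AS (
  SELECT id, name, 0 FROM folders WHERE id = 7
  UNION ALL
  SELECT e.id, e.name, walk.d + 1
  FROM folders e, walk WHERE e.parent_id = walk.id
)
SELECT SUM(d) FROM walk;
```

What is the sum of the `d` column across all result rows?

5

Base: id=7 (log) at d 0.
Iteration 1: rows with parent_id in {7} -> dist (id 8, d 1), opt (id 10, d 1), docs (id 11, d 1).
Iteration 2: rows with parent_id in {8,10,11} -> home (id 13, d 2).
Iteration 3: no rows with parent_id in {13}; recursion stops.
SUM(d) = 0 + 1 + 1 + 1 + 2 = 5.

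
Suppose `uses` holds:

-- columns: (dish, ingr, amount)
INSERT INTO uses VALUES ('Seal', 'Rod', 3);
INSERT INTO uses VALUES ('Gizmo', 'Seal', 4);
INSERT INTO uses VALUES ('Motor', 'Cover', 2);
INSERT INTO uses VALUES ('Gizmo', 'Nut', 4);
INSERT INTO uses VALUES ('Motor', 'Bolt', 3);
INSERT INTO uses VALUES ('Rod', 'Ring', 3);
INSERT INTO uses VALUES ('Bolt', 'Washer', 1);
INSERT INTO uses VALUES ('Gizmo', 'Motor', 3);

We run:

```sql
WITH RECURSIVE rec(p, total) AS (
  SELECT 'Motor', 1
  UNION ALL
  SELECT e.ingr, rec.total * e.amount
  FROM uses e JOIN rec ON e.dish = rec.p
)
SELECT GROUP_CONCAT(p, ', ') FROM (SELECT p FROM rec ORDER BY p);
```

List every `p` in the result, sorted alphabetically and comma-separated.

Bolt, Cover, Motor, Washer

Base: (Motor, total=1).
Iteration 1: components of {Motor} -> Bolt = 1*3 = 3, Cover = 1*2 = 2.
Iteration 2: components of {Bolt,Cover} -> Washer = 3*1 = 3.
Iteration 3: no further components; recursion stops.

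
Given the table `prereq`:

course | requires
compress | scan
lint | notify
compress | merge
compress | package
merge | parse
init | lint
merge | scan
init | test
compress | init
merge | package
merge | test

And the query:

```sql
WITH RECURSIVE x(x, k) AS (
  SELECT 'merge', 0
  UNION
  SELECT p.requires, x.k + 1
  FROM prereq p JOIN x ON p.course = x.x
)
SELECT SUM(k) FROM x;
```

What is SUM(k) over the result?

Base: (merge, k=0).
Iteration 1: edges from {merge} -> (package, k=1), (parse, k=1), (scan, k=1), (test, k=1).
Iteration 2: no outgoing edges from {package,parse,scan,test}; recursion stops.
SUM(k) = 0 + 1 + 1 + 1 + 1 = 4.

4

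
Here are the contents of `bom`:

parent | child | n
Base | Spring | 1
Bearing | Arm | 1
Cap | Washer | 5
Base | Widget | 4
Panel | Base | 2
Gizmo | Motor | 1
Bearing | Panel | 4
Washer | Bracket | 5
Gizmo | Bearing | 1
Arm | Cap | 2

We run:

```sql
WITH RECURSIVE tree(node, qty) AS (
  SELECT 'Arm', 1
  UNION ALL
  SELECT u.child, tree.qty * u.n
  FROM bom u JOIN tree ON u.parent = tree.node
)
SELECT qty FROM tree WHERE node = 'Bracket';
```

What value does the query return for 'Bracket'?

Base: (Arm, qty=1).
Iteration 1: components of {Arm} -> Cap = 1*2 = 2.
Iteration 2: components of {Cap} -> Washer = 2*5 = 10.
Iteration 3: components of {Washer} -> Bracket = 10*5 = 50.
Iteration 4: no further components; recursion stops.

50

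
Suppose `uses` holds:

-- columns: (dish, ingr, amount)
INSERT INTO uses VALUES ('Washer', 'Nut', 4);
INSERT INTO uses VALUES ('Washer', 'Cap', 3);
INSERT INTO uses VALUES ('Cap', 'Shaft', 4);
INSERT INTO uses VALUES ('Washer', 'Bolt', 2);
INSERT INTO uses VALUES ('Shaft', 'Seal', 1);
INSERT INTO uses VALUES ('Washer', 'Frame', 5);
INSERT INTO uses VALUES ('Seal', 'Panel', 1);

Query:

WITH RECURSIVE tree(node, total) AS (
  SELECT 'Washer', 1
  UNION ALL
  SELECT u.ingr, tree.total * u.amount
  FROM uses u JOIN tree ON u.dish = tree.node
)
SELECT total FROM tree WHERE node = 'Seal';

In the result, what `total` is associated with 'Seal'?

Base: (Washer, total=1).
Iteration 1: components of {Washer} -> Bolt = 1*2 = 2, Cap = 1*3 = 3, Frame = 1*5 = 5, Nut = 1*4 = 4.
Iteration 2: components of {Bolt,Cap,Frame,Nut} -> Shaft = 3*4 = 12.
Iteration 3: components of {Shaft} -> Seal = 12*1 = 12.
Iteration 4: components of {Seal} -> Panel = 12*1 = 12.
Iteration 5: no further components; recursion stops.

12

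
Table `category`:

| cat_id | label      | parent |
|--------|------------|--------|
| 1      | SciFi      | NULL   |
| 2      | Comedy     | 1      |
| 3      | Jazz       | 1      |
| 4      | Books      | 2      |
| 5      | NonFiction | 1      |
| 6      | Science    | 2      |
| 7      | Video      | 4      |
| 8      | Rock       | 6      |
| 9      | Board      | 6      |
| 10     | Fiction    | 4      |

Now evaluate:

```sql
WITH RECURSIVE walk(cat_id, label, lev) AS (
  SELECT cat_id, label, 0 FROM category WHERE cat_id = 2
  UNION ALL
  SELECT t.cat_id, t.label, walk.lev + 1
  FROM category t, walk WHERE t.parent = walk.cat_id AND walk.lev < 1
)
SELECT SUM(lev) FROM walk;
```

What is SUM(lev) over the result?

Base: cat_id=2 (Comedy) at lev 0.
Iteration 1: rows with parent in {2} -> Books (id 4, lev 1), Science (id 6, lev 1).
Iteration 2: lev < 1 fails for all current rows; recursion stops.
SUM(lev) = 0 + 1 + 1 = 2.

2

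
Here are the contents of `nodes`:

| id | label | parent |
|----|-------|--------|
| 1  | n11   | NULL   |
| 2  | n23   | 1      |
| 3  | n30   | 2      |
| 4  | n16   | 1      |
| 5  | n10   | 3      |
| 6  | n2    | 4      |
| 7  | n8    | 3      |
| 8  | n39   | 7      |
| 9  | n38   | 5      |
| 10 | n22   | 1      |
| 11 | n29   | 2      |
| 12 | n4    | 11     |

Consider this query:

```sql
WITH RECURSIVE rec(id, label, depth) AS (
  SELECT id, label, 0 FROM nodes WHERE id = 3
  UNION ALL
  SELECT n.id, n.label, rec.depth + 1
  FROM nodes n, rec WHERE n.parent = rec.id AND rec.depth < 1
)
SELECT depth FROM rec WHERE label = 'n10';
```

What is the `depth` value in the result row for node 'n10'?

1

Base: id=3 (n30) at depth 0.
Iteration 1: rows with parent in {3} -> n10 (id 5, depth 1), n8 (id 7, depth 1).
Iteration 2: depth < 1 fails for all current rows; recursion stops.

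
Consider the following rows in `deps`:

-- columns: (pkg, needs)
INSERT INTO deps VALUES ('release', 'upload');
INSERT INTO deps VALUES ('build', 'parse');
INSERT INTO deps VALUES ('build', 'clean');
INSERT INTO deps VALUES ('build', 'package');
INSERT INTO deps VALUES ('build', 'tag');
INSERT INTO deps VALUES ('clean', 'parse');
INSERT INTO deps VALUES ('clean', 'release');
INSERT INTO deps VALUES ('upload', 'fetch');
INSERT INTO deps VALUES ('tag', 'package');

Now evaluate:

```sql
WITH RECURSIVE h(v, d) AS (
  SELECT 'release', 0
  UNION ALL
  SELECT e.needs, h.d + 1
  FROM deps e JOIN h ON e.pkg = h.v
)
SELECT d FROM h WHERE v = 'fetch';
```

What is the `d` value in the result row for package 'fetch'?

Base: (release, d=0).
Iteration 1: edges from {release} -> (upload, d=1).
Iteration 2: edges from {upload} -> (fetch, d=2).
Iteration 3: no outgoing edges from {fetch}; recursion stops.

2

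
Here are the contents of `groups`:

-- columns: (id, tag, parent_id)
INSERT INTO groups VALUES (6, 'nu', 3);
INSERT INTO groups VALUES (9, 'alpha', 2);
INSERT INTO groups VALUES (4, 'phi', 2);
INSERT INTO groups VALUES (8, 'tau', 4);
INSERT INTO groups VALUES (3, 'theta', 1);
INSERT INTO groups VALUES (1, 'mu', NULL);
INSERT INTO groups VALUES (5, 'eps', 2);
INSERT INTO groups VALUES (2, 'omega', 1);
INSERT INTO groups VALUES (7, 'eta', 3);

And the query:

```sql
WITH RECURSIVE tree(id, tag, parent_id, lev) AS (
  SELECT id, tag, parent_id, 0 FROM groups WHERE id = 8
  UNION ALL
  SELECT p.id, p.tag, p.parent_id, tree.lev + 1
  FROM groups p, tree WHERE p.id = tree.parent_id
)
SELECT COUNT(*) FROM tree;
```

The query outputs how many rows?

4

Base: id=8 (tau), parent_id=4, lev 0.
Iteration 1: join on id=4 -> phi (id 4, parent_id=2, lev 1).
Iteration 2: join on id=2 -> omega (id 2, parent_id=1, lev 2).
Iteration 3: join on id=1 -> mu (id 1, parent_id=NULL, lev 3).
Iteration 4: parent_id is NULL; no match; recursion stops.
Total rows emitted: 4.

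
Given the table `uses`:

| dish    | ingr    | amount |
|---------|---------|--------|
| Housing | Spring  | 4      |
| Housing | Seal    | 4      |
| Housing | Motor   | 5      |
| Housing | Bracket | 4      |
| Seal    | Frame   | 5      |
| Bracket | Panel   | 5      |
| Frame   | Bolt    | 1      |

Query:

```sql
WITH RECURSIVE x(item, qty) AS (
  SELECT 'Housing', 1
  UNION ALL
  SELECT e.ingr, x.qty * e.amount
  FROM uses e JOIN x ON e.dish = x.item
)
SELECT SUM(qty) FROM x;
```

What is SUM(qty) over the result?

Base: (Housing, qty=1).
Iteration 1: components of {Housing} -> Bracket = 1*4 = 4, Motor = 1*5 = 5, Seal = 1*4 = 4, Spring = 1*4 = 4.
Iteration 2: components of {Bracket,Motor,Seal,Spring} -> Frame = 4*5 = 20, Panel = 4*5 = 20.
Iteration 3: components of {Frame,Panel} -> Bolt = 20*1 = 20.
Iteration 4: no further components; recursion stops.
SUM(qty) = 1 + 4 + 4 + 5 + 4 + 20 + 20 + 20 = 78.

78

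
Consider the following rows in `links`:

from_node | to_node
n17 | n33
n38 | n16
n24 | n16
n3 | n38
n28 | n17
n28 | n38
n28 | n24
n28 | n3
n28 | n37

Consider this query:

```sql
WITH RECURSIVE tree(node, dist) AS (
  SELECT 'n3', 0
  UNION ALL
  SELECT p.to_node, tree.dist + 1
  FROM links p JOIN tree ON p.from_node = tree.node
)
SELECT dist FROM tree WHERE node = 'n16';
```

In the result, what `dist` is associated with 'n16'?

2

Base: (n3, dist=0).
Iteration 1: edges from {n3} -> (n38, dist=1).
Iteration 2: edges from {n38} -> (n16, dist=2).
Iteration 3: no outgoing edges from {n16}; recursion stops.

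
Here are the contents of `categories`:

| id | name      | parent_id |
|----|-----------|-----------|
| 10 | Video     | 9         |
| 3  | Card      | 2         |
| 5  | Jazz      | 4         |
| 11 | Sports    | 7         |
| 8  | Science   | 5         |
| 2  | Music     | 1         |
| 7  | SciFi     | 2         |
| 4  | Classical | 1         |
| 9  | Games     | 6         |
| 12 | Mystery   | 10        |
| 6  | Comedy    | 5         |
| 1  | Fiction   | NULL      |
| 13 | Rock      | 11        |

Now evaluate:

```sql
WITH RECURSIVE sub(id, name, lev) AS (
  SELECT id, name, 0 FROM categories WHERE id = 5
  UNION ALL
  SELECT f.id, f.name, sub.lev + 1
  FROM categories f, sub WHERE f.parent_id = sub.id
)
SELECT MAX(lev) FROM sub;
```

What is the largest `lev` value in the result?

Base: id=5 (Jazz) at lev 0.
Iteration 1: rows with parent_id in {5} -> Comedy (id 6, lev 1), Science (id 8, lev 1).
Iteration 2: rows with parent_id in {6,8} -> Games (id 9, lev 2).
Iteration 3: rows with parent_id in {9} -> Video (id 10, lev 3).
Iteration 4: rows with parent_id in {10} -> Mystery (id 12, lev 4).
Iteration 5: no rows with parent_id in {12}; recursion stops.
lev values: 0, 1, 1, 2, 3, 4; the maximum is 4.

4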